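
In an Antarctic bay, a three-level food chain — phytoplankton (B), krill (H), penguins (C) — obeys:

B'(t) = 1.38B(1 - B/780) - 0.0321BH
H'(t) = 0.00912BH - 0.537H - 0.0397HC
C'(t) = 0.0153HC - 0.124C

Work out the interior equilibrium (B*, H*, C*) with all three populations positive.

From dC/dt = 0: 0.0153H* = 0.124, so H* = 8.1.
From dB/dt = 0: 1.38(1 - B*/780) = 0.0321·8.1, giving B* = 780·(1 - 0.189) = 633.
From dH/dt = 0: 0.00912·633 - 0.537 = 0.0397C*, so C* = 5.24/0.0397 = 132.

B* ≈ 633, H* ≈ 8.1, C* ≈ 132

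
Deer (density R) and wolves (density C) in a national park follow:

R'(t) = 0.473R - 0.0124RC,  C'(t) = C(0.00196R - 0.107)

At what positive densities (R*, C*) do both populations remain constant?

Set dC/dt = 0 with C > 0: 0.00196R - 0.107 = 0, so R* = 0.107/0.00196 = 54.6.
Set dR/dt = 0 with R > 0: 0.473 - 0.0124C = 0, so C* = 0.473/0.0124 = 38.1.

R* ≈ 54.6, C* ≈ 38.1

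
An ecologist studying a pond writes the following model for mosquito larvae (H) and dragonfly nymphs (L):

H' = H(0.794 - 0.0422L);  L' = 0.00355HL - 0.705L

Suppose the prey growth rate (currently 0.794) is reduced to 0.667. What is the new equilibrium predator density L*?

At the interior fixed point, setting dH/dt = 0 with H > 0 fixes L* = (prey growth rate)/(HL coefficient) — independent of the other coefficients.
With the change, L* = 0.667/0.0422 = 15.8; it falls from 18.8.

L* ≈ 15.8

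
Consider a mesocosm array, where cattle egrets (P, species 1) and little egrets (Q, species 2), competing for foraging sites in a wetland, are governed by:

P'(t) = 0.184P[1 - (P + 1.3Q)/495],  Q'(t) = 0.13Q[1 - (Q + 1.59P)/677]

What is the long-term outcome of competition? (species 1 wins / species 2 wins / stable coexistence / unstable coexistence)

unstable coexistence (outcome depends on initial conditions)

Compare the nullcline intercepts: K1/α12 = 495/1.3 = 381 < K2 = 677; K2/α21 = 677/1.59 = 426 < K1 = 495.
Since both are reversed, neither can invade when rare; the interior point is a saddle.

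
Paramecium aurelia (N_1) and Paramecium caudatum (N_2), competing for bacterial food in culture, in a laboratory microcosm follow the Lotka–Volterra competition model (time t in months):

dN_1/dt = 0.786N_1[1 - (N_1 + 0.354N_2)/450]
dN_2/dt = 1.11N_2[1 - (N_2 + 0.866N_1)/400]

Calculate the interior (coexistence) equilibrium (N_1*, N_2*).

N_1* ≈ 445, N_2* ≈ 14.9

Setting both brackets to zero gives the nullclines N_1 + 0.354N_2 = 450 and 0.866N_1 + N_2 = 400.
Substituting N_2 = 400 - 0.866N_1 into the first: N_1(1 - 0.354·0.866) = 450 - 0.354·400.
So N_1* = 308/0.693 = 445, and then N_2* = 400 - 0.866·445 = 14.9.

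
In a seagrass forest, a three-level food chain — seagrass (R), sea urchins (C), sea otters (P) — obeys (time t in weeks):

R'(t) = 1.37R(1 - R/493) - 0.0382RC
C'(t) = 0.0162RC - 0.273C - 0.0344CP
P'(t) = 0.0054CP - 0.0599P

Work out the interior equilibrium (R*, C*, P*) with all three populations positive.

R* ≈ 341, C* ≈ 11.1, P* ≈ 152

From dP/dt = 0: 0.0054C* = 0.0599, so C* = 11.1.
From dR/dt = 0: 1.37(1 - R*/493) = 0.0382·11.1, giving R* = 493·(1 - 0.309) = 341.
From dC/dt = 0: 0.0162·341 - 0.273 = 0.0344P*, so P* = 5.24/0.0344 = 152.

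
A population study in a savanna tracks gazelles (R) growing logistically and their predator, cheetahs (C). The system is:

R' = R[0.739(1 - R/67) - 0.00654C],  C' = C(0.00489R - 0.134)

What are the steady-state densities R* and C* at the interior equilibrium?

R* ≈ 27.4, C* ≈ 66.8

From dC/dt = 0 with C > 0: 0.00489R* = 0.134, so R* = 27.4.
Substitute into dR/dt = 0: 0.739(1 - 27.4/67) = 0.00654C*.
The bracket is 0.591, giving C* = 0.437/0.00654 = 66.8.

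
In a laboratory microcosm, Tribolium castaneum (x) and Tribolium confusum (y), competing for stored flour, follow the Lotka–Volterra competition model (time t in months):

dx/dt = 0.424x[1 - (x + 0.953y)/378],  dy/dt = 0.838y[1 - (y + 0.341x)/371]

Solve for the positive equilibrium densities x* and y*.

Setting both brackets to zero gives the nullclines x + 0.953y = 378 and 0.341x + y = 371.
Substituting y = 371 - 0.341x into the first: x(1 - 0.953·0.341) = 378 - 0.953·371.
So x* = 24.4/0.675 = 36.2, and then y* = 371 - 0.341·36.2 = 359.

x* ≈ 36.2, y* ≈ 359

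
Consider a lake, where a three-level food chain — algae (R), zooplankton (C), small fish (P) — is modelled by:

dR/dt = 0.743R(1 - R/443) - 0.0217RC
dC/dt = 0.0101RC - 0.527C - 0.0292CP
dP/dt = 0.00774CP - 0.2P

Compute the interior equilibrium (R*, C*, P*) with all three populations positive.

From dP/dt = 0: 0.00774C* = 0.2, so C* = 25.8.
From dR/dt = 0: 0.743(1 - R*/443) = 0.0217·25.8, giving R* = 443·(1 - 0.755) = 109.
From dC/dt = 0: 0.0101·109 - 0.527 = 0.0292P*, so P* = 0.571/0.0292 = 19.5.

R* ≈ 109, C* ≈ 25.8, P* ≈ 19.5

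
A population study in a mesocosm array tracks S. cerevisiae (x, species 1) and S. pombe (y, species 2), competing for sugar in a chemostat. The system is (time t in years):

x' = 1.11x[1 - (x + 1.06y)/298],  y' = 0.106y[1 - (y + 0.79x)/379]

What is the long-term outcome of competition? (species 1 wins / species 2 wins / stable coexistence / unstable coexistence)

species 2 excludes species 1

Compare the nullcline intercepts: K1/α12 = 298/1.06 = 281 < K2 = 379; K2/α21 = 379/0.79 = 480 > K1 = 298.
Since the inequalities point opposite ways, species 2 can invade but species 1 cannot.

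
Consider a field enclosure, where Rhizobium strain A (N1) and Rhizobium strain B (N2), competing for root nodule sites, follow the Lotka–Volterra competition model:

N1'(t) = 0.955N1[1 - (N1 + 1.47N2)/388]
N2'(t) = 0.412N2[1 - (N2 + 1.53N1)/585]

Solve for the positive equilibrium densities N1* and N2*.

Setting both brackets to zero gives the nullclines N1 + 1.47N2 = 388 and 1.53N1 + N2 = 585.
Substituting N2 = 585 - 1.53N1 into the first: N1(1 - 1.47·1.53) = 388 - 1.47·585.
So N1* = -472/-1.25 = 378, and then N2* = 585 - 1.53·378 = 6.92.

N1* ≈ 378, N2* ≈ 6.92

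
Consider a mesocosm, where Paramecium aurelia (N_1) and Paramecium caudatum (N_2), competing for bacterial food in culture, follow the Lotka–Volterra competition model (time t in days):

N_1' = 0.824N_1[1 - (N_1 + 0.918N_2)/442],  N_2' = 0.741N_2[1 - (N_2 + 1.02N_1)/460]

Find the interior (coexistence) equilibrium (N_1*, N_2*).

N_1* ≈ 310, N_2* ≈ 144

Setting both brackets to zero gives the nullclines N_1 + 0.918N_2 = 442 and 1.02N_1 + N_2 = 460.
Substituting N_2 = 460 - 1.02N_1 into the first: N_1(1 - 0.918·1.02) = 442 - 0.918·460.
So N_1* = 19.7/0.0636 = 310, and then N_2* = 460 - 1.02·310 = 144.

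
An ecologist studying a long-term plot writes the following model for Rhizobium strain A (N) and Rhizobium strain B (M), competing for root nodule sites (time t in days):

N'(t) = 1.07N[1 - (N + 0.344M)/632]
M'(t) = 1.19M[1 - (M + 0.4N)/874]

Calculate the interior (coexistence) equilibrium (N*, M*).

N* ≈ 384, M* ≈ 720

Setting both brackets to zero gives the nullclines N + 0.344M = 632 and 0.4N + M = 874.
Substituting M = 874 - 0.4N into the first: N(1 - 0.344·0.4) = 632 - 0.344·874.
So N* = 331/0.862 = 384, and then M* = 874 - 0.4·384 = 720.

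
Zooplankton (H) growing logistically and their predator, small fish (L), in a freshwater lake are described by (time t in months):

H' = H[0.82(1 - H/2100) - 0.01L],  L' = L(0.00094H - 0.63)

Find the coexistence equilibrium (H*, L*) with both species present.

H* ≈ 670, L* ≈ 55.8

From dL/dt = 0 with L > 0: 0.00094H* = 0.63, so H* = 670.
Substitute into dH/dt = 0: 0.82(1 - 670/2100) = 0.01L*.
The bracket is 0.681, giving L* = 0.558/0.01 = 55.8.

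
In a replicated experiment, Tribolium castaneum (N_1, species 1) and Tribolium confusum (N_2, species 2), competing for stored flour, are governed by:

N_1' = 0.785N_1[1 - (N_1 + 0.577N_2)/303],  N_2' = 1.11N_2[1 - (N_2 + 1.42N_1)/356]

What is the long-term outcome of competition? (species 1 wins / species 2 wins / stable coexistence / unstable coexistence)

species 1 excludes species 2

Compare the nullcline intercepts: K1/α12 = 303/0.577 = 525 > K2 = 356; K2/α21 = 356/1.42 = 251 < K1 = 303.
Since the inequalities point opposite ways, species 1 can invade but species 2 cannot.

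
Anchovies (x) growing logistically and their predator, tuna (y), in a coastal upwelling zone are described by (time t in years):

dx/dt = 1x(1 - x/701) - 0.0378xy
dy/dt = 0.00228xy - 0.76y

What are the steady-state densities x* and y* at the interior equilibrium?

x* ≈ 333, y* ≈ 13.9

From dy/dt = 0 with y > 0: 0.00228x* = 0.76, so x* = 333.
Substitute into dx/dt = 0: 1(1 - 333/701) = 0.0378y*.
The bracket is 0.524, giving y* = 0.524/0.0378 = 13.9.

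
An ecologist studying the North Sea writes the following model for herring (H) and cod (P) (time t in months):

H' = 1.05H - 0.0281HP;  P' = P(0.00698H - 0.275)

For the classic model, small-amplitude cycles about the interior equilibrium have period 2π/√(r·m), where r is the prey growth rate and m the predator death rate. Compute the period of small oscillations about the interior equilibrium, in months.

T ≈ 11.7 months

Here r = 1.05 and m = 0.275, so r·m = 0.289.
ω = √0.289 = 0.537 per month, hence T = 2π/ω ≈ 11.7 months.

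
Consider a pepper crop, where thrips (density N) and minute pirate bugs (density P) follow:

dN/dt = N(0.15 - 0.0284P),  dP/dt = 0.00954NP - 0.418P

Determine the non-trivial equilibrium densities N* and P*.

Set dP/dt = 0 with P > 0: 0.00954N - 0.418 = 0, so N* = 0.418/0.00954 = 43.8.
Set dN/dt = 0 with N > 0: 0.15 - 0.0284P = 0, so P* = 0.15/0.0284 = 5.28.

N* ≈ 43.8, P* ≈ 5.28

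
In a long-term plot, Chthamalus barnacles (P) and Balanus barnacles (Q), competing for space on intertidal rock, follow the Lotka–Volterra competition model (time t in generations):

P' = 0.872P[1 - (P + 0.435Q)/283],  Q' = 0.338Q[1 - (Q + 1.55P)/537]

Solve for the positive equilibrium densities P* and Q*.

P* ≈ 152, Q* ≈ 302

Setting both brackets to zero gives the nullclines P + 0.435Q = 283 and 1.55P + Q = 537.
Substituting Q = 537 - 1.55P into the first: P(1 - 0.435·1.55) = 283 - 0.435·537.
So P* = 49.4/0.326 = 152, and then Q* = 537 - 1.55·152 = 302.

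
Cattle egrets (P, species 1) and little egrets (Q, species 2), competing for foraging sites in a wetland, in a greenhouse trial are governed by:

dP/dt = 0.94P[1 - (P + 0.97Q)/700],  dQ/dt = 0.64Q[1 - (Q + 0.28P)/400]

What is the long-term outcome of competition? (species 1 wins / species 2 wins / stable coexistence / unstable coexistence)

Compare the nullcline intercepts: K1/α12 = 700/0.97 = 722 > K2 = 400; K2/α21 = 400/0.28 = 1430 > K1 = 700.
Since both inequalities hold, each species can invade when rare, so the interior equilibrium is stable.

stable coexistence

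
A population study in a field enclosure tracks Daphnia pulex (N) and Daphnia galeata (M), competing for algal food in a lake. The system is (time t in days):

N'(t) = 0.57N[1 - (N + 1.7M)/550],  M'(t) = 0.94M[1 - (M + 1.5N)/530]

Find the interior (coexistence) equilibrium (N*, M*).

N* ≈ 226, M* ≈ 190

Setting both brackets to zero gives the nullclines N + 1.7M = 550 and 1.5N + M = 530.
Substituting M = 530 - 1.5N into the first: N(1 - 1.7·1.5) = 550 - 1.7·530.
So N* = -351/-1.55 = 226, and then M* = 530 - 1.5·226 = 190.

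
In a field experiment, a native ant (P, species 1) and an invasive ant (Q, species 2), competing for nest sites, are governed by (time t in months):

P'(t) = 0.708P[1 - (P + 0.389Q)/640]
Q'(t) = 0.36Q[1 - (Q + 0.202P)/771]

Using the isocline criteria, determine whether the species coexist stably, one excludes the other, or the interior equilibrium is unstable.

stable coexistence

Compare the nullcline intercepts: K1/α12 = 640/0.389 = 1650 > K2 = 771; K2/α21 = 771/0.202 = 3820 > K1 = 640.
Since both inequalities hold, each species can invade when rare, so the interior equilibrium is stable.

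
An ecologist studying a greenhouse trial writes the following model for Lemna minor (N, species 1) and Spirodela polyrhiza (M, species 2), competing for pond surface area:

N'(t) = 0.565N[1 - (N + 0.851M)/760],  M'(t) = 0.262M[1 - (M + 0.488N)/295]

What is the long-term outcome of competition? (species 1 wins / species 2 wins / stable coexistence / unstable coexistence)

species 1 excludes species 2

Compare the nullcline intercepts: K1/α12 = 760/0.851 = 893 > K2 = 295; K2/α21 = 295/0.488 = 605 < K1 = 760.
Since the inequalities point opposite ways, species 1 can invade but species 2 cannot.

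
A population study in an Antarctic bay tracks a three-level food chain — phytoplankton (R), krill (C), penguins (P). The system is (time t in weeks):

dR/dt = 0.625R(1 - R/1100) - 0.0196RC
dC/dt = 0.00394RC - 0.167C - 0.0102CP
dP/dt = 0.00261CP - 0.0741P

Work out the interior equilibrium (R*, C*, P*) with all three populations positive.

R* ≈ 121, C* ≈ 28.4, P* ≈ 30.2

From dP/dt = 0: 0.00261C* = 0.0741, so C* = 28.4.
From dR/dt = 0: 0.625(1 - R*/1100) = 0.0196·28.4, giving R* = 1100·(1 - 0.89) = 121.
From dC/dt = 0: 0.00394·121 - 0.167 = 0.0102P*, so P* = 0.308/0.0102 = 30.2.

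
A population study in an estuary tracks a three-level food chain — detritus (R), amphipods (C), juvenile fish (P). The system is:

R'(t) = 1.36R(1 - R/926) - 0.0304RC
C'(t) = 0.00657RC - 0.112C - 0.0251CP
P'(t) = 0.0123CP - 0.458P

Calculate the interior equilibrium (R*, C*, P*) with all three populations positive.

R* ≈ 155, C* ≈ 37.2, P* ≈ 36.2

From dP/dt = 0: 0.0123C* = 0.458, so C* = 37.2.
From dR/dt = 0: 1.36(1 - R*/926) = 0.0304·37.2, giving R* = 926·(1 - 0.832) = 155.
From dC/dt = 0: 0.00657·155 - 0.112 = 0.0251P*, so P* = 0.908/0.0251 = 36.2.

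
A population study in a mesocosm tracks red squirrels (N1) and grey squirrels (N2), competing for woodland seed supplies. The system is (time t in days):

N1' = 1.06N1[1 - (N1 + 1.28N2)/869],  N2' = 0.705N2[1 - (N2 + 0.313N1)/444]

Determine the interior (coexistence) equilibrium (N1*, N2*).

N1* ≈ 502, N2* ≈ 287

Setting both brackets to zero gives the nullclines N1 + 1.28N2 = 869 and 0.313N1 + N2 = 444.
Substituting N2 = 444 - 0.313N1 into the first: N1(1 - 1.28·0.313) = 869 - 1.28·444.
So N1* = 301/0.599 = 502, and then N2* = 444 - 0.313·502 = 287.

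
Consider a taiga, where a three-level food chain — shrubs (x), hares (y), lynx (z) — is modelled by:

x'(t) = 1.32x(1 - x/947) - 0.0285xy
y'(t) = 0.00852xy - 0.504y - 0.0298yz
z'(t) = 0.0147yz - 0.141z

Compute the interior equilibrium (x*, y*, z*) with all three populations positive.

From dz/dt = 0: 0.0147y* = 0.141, so y* = 9.59.
From dx/dt = 0: 1.32(1 - x*/947) = 0.0285·9.59, giving x* = 947·(1 - 0.207) = 751.
From dy/dt = 0: 0.00852·751 - 0.504 = 0.0298z*, so z* = 5.89/0.0298 = 198.

x* ≈ 751, y* ≈ 9.59, z* ≈ 198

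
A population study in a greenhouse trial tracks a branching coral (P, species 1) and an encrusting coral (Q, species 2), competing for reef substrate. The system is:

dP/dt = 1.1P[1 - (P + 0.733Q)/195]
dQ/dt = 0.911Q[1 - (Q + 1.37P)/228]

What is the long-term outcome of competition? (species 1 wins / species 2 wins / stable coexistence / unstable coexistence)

Compare the nullcline intercepts: K1/α12 = 195/0.733 = 266 > K2 = 228; K2/α21 = 228/1.37 = 166 < K1 = 195.
Since the inequalities point opposite ways, species 1 can invade but species 2 cannot.

species 1 excludes species 2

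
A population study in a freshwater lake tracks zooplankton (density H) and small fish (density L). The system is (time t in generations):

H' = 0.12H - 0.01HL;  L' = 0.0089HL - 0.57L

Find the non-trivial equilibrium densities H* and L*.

H* ≈ 64, L* ≈ 12

Set dL/dt = 0 with L > 0: 0.0089H - 0.57 = 0, so H* = 0.57/0.0089 = 64.
Set dH/dt = 0 with H > 0: 0.12 - 0.01L = 0, so L* = 0.12/0.01 = 12.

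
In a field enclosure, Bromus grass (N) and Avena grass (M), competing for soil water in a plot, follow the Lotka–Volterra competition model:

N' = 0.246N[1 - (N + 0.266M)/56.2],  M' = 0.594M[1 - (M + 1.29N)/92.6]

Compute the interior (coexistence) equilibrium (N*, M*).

Setting both brackets to zero gives the nullclines N + 0.266M = 56.2 and 1.29N + M = 92.6.
Substituting M = 92.6 - 1.29N into the first: N(1 - 0.266·1.29) = 56.2 - 0.266·92.6.
So N* = 31.6/0.657 = 48.1, and then M* = 92.6 - 1.29·48.1 = 30.6.

N* ≈ 48.1, M* ≈ 30.6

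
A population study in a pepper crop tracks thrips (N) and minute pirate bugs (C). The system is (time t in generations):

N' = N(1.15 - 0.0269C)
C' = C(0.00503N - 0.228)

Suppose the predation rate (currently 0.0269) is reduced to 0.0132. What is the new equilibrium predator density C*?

C* ≈ 87.1

At the interior fixed point, setting dN/dt = 0 with N > 0 fixes C* = (prey growth rate)/(NC coefficient) — independent of the other coefficients.
With the change, C* = 1.15/0.0132 = 87.1; it rises from 42.8.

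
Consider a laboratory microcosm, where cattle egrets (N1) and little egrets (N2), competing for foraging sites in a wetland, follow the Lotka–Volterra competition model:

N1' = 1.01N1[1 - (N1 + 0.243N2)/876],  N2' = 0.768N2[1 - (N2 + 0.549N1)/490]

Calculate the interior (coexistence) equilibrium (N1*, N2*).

Setting both brackets to zero gives the nullclines N1 + 0.243N2 = 876 and 0.549N1 + N2 = 490.
Substituting N2 = 490 - 0.549N1 into the first: N1(1 - 0.243·0.549) = 876 - 0.243·490.
So N1* = 757/0.867 = 873, and then N2* = 490 - 0.549·873 = 10.5.

N1* ≈ 873, N2* ≈ 10.5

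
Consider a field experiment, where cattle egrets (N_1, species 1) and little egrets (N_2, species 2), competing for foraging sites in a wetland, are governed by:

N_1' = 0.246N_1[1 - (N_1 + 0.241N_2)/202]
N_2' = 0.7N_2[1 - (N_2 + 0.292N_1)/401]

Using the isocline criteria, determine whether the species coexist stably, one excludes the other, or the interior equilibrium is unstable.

Compare the nullcline intercepts: K1/α12 = 202/0.241 = 838 > K2 = 401; K2/α21 = 401/0.292 = 1370 > K1 = 202.
Since both inequalities hold, each species can invade when rare, so the interior equilibrium is stable.

stable coexistence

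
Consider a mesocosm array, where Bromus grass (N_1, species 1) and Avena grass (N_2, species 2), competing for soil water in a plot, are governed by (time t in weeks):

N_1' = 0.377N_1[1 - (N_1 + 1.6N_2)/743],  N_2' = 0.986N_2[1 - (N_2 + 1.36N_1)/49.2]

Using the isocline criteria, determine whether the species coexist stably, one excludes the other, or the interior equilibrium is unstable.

species 1 excludes species 2

Compare the nullcline intercepts: K1/α12 = 743/1.6 = 464 > K2 = 49.2; K2/α21 = 49.2/1.36 = 36.2 < K1 = 743.
Since the inequalities point opposite ways, species 1 can invade but species 2 cannot.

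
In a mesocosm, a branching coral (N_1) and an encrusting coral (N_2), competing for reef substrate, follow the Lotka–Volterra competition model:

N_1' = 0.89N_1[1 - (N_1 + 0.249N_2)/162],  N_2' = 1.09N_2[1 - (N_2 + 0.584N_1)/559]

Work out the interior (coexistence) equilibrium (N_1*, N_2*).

Setting both brackets to zero gives the nullclines N_1 + 0.249N_2 = 162 and 0.584N_1 + N_2 = 559.
Substituting N_2 = 559 - 0.584N_1 into the first: N_1(1 - 0.249·0.584) = 162 - 0.249·559.
So N_1* = 22.8/0.855 = 26.7, and then N_2* = 559 - 0.584·26.7 = 543.

N_1* ≈ 26.7, N_2* ≈ 543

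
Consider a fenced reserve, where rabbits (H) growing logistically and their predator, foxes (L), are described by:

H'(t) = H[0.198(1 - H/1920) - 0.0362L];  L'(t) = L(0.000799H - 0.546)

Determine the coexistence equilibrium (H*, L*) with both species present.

From dL/dt = 0 with L > 0: 0.000799H* = 0.546, so H* = 683.
Substitute into dH/dt = 0: 0.198(1 - 683/1920) = 0.0362L*.
The bracket is 0.644, giving L* = 0.128/0.0362 = 3.52.

H* ≈ 683, L* ≈ 3.52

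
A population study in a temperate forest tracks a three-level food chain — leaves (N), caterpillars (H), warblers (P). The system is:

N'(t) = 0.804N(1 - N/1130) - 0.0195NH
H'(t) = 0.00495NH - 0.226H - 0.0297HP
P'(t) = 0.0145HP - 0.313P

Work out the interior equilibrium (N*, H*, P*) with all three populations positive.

From dP/dt = 0: 0.0145H* = 0.313, so H* = 21.6.
From dN/dt = 0: 0.804(1 - N*/1130) = 0.0195·21.6, giving N* = 1130·(1 - 0.524) = 538.
From dH/dt = 0: 0.00495·538 - 0.226 = 0.0297P*, so P* = 2.44/0.0297 = 82.1.

N* ≈ 538, H* ≈ 21.6, P* ≈ 82.1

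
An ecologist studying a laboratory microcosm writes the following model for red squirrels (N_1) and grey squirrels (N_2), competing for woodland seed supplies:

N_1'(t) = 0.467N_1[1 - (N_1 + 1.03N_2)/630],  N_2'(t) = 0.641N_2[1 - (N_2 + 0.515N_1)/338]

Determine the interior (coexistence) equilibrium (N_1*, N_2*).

N_1* ≈ 600, N_2* ≈ 28.9

Setting both brackets to zero gives the nullclines N_1 + 1.03N_2 = 630 and 0.515N_1 + N_2 = 338.
Substituting N_2 = 338 - 0.515N_1 into the first: N_1(1 - 1.03·0.515) = 630 - 1.03·338.
So N_1* = 282/0.47 = 600, and then N_2* = 338 - 0.515·600 = 28.9.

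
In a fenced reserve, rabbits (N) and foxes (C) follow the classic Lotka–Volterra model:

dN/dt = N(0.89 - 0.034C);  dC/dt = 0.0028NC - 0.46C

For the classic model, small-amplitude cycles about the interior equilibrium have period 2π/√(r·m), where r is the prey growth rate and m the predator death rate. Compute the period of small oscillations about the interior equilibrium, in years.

Here r = 0.89 and m = 0.46, so r·m = 0.409.
ω = √0.409 = 0.64 per year, hence T = 2π/ω ≈ 9.82 years.

T ≈ 9.82 years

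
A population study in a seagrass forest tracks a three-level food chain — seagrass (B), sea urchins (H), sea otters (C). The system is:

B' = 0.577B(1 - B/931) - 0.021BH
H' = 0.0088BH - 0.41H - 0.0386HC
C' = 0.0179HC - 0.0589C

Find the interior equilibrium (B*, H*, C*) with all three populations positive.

B* ≈ 820, H* ≈ 3.29, C* ≈ 176

From dC/dt = 0: 0.0179H* = 0.0589, so H* = 3.29.
From dB/dt = 0: 0.577(1 - B*/931) = 0.021·3.29, giving B* = 931·(1 - 0.12) = 820.
From dH/dt = 0: 0.0088·820 - 0.41 = 0.0386C*, so C* = 6.8/0.0386 = 176.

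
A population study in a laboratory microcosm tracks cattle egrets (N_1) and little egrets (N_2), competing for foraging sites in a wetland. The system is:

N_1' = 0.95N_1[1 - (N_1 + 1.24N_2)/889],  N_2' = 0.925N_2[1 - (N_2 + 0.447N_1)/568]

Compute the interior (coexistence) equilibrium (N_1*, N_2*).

Setting both brackets to zero gives the nullclines N_1 + 1.24N_2 = 889 and 0.447N_1 + N_2 = 568.
Substituting N_2 = 568 - 0.447N_1 into the first: N_1(1 - 1.24·0.447) = 889 - 1.24·568.
So N_1* = 185/0.446 = 414, and then N_2* = 568 - 0.447·414 = 383.

N_1* ≈ 414, N_2* ≈ 383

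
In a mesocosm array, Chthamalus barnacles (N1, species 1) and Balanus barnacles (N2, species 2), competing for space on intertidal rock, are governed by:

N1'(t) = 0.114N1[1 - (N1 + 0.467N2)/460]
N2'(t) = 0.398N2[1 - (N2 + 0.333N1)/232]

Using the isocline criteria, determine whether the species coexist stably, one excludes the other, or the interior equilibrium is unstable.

stable coexistence

Compare the nullcline intercepts: K1/α12 = 460/0.467 = 985 > K2 = 232; K2/α21 = 232/0.333 = 697 > K1 = 460.
Since both inequalities hold, each species can invade when rare, so the interior equilibrium is stable.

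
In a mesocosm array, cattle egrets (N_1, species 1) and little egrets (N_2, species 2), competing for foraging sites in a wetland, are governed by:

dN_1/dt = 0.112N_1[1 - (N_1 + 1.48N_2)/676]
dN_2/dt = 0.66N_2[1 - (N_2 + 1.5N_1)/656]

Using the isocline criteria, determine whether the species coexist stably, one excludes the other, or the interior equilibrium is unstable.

unstable coexistence (outcome depends on initial conditions)

Compare the nullcline intercepts: K1/α12 = 676/1.48 = 457 < K2 = 656; K2/α21 = 656/1.5 = 437 < K1 = 676.
Since both are reversed, neither can invade when rare; the interior point is a saddle.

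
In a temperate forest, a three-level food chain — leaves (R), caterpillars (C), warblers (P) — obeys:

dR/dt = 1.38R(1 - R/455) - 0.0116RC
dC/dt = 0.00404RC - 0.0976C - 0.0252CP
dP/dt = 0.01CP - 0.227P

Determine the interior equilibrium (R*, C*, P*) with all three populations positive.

R* ≈ 368, C* ≈ 22.7, P* ≈ 55.2

From dP/dt = 0: 0.01C* = 0.227, so C* = 22.7.
From dR/dt = 0: 1.38(1 - R*/455) = 0.0116·22.7, giving R* = 455·(1 - 0.191) = 368.
From dC/dt = 0: 0.00404·368 - 0.0976 = 0.0252P*, so P* = 1.39/0.0252 = 55.2.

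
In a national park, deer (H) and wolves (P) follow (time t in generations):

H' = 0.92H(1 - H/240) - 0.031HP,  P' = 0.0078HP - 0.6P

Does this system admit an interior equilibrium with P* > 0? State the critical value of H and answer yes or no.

The predator equation gives dP/dt > 0 only when H > 0.6/0.0078 = 76.9.
Without the predator, H → K = 240. Since 240 > 76.9, the predator can invade and persist.

Threshold H = 76.9; K > 76.9, so yes, the predator persists.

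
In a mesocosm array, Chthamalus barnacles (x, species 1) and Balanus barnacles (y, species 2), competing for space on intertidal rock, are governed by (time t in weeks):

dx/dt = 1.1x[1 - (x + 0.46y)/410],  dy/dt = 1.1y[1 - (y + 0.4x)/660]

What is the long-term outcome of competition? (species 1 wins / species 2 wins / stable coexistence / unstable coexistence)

Compare the nullcline intercepts: K1/α12 = 410/0.46 = 891 > K2 = 660; K2/α21 = 660/0.4 = 1650 > K1 = 410.
Since both inequalities hold, each species can invade when rare, so the interior equilibrium is stable.

stable coexistence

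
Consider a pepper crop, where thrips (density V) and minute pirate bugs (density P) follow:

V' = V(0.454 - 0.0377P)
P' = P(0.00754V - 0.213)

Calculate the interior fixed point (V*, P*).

V* ≈ 28.2, P* ≈ 12

Set dP/dt = 0 with P > 0: 0.00754V - 0.213 = 0, so V* = 0.213/0.00754 = 28.2.
Set dV/dt = 0 with V > 0: 0.454 - 0.0377P = 0, so P* = 0.454/0.0377 = 12.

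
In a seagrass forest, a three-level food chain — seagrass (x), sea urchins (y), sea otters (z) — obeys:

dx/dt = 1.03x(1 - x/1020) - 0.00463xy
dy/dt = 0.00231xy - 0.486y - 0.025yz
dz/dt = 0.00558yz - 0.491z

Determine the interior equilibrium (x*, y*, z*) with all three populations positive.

From dz/dt = 0: 0.00558y* = 0.491, so y* = 88.
From dx/dt = 0: 1.03(1 - x*/1020) = 0.00463·88, giving x* = 1020·(1 - 0.396) = 617.
From dy/dt = 0: 0.00231·617 - 0.486 = 0.025z*, so z* = 0.938/0.025 = 37.5.

x* ≈ 617, y* ≈ 88, z* ≈ 37.5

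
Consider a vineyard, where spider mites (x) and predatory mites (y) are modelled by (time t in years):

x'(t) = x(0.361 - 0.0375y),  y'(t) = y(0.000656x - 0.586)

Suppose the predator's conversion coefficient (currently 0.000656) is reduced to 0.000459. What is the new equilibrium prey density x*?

x* ≈ 1280

At the interior fixed point, setting dy/dt = 0 with y > 0 fixes x* = (predator death rate)/(xy coefficient) — independent of the other coefficients.
With the change, x* = 0.586/0.000459 = 1280; it rises from 893.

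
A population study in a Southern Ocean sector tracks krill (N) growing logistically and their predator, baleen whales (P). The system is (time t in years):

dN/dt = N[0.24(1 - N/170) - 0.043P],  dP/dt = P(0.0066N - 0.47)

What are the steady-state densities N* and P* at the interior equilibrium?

From dP/dt = 0 with P > 0: 0.0066N* = 0.47, so N* = 71.2.
Substitute into dN/dt = 0: 0.24(1 - 71.2/170) = 0.043P*.
The bracket is 0.581, giving P* = 0.139/0.043 = 3.24.

N* ≈ 71.2, P* ≈ 3.24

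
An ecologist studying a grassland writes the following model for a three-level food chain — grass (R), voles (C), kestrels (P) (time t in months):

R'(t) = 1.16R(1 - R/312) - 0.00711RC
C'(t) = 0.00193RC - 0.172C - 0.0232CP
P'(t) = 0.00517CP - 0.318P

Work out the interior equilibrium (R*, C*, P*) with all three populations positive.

R* ≈ 194, C* ≈ 61.5, P* ≈ 8.76

From dP/dt = 0: 0.00517C* = 0.318, so C* = 61.5.
From dR/dt = 0: 1.16(1 - R*/312) = 0.00711·61.5, giving R* = 312·(1 - 0.377) = 194.
From dC/dt = 0: 0.00193·194 - 0.172 = 0.0232P*, so P* = 0.203/0.0232 = 8.76.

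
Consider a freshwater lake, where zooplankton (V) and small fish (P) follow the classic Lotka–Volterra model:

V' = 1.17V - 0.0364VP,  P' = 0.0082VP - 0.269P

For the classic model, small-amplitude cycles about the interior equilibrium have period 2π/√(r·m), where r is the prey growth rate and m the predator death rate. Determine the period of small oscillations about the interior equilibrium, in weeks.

T ≈ 11.2 weeks

Here r = 1.17 and m = 0.269, so r·m = 0.315.
ω = √0.315 = 0.561 per week, hence T = 2π/ω ≈ 11.2 weeks.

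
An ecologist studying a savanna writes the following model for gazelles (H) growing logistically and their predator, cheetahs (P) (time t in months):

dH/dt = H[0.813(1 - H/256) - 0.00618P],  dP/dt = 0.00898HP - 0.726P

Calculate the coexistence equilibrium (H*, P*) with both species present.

From dP/dt = 0 with P > 0: 0.00898H* = 0.726, so H* = 80.8.
Substitute into dH/dt = 0: 0.813(1 - 80.8/256) = 0.00618P*.
The bracket is 0.684, giving P* = 0.556/0.00618 = 90.

H* ≈ 80.8, P* ≈ 90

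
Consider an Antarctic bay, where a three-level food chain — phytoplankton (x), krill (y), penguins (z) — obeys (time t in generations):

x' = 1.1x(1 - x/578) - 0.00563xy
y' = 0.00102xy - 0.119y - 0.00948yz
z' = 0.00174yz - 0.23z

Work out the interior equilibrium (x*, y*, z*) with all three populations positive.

x* ≈ 187, y* ≈ 132, z* ≈ 7.56

From dz/dt = 0: 0.00174y* = 0.23, so y* = 132.
From dx/dt = 0: 1.1(1 - x*/578) = 0.00563·132, giving x* = 578·(1 - 0.677) = 187.
From dy/dt = 0: 0.00102·187 - 0.119 = 0.00948z*, so z* = 0.0717/0.00948 = 7.56.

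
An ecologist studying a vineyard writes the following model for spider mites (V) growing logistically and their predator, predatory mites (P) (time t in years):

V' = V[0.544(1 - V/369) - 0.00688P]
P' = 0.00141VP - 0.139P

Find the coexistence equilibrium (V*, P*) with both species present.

V* ≈ 98.6, P* ≈ 57.9

From dP/dt = 0 with P > 0: 0.00141V* = 0.139, so V* = 98.6.
Substitute into dV/dt = 0: 0.544(1 - 98.6/369) = 0.00688P*.
The bracket is 0.733, giving P* = 0.399/0.00688 = 57.9.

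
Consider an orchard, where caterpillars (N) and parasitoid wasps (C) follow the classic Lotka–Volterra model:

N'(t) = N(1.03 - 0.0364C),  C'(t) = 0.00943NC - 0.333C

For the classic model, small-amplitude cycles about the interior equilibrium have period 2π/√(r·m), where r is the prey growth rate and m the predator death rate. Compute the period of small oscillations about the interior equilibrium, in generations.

T ≈ 10.7 generations

Here r = 1.03 and m = 0.333, so r·m = 0.343.
ω = √0.343 = 0.586 per generation, hence T = 2π/ω ≈ 10.7 generations.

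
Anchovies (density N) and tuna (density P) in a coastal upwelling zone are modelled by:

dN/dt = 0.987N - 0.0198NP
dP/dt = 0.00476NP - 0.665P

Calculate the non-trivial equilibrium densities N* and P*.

Set dP/dt = 0 with P > 0: 0.00476N - 0.665 = 0, so N* = 0.665/0.00476 = 140.
Set dN/dt = 0 with N > 0: 0.987 - 0.0198P = 0, so P* = 0.987/0.0198 = 49.8.

N* ≈ 140, P* ≈ 49.8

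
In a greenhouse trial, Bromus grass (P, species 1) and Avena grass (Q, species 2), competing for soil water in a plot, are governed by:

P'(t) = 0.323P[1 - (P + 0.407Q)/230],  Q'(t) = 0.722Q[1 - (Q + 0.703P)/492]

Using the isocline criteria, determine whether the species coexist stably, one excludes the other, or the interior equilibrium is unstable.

stable coexistence

Compare the nullcline intercepts: K1/α12 = 230/0.407 = 565 > K2 = 492; K2/α21 = 492/0.703 = 700 > K1 = 230.
Since both inequalities hold, each species can invade when rare, so the interior equilibrium is stable.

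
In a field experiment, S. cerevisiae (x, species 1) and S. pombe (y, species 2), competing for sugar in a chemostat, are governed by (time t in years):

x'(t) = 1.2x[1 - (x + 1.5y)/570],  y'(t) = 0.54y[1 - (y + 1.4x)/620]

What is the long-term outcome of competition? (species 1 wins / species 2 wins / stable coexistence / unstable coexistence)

unstable coexistence (outcome depends on initial conditions)

Compare the nullcline intercepts: K1/α12 = 570/1.5 = 380 < K2 = 620; K2/α21 = 620/1.4 = 443 < K1 = 570.
Since both are reversed, neither can invade when rare; the interior point is a saddle.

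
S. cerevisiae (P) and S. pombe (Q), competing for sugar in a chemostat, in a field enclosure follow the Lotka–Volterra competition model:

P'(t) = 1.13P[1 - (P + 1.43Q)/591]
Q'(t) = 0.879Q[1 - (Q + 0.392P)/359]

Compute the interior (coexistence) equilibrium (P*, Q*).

P* ≈ 177, Q* ≈ 290

Setting both brackets to zero gives the nullclines P + 1.43Q = 591 and 0.392P + Q = 359.
Substituting Q = 359 - 0.392P into the first: P(1 - 1.43·0.392) = 591 - 1.43·359.
So P* = 77.6/0.439 = 177, and then Q* = 359 - 0.392·177 = 290.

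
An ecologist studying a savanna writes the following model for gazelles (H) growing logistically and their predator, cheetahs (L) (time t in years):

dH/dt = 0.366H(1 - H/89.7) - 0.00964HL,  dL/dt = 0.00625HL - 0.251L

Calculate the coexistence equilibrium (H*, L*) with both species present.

H* ≈ 40.2, L* ≈ 21

From dL/dt = 0 with L > 0: 0.00625H* = 0.251, so H* = 40.2.
Substitute into dH/dt = 0: 0.366(1 - 40.2/89.7) = 0.00964L*.
The bracket is 0.552, giving L* = 0.202/0.00964 = 21.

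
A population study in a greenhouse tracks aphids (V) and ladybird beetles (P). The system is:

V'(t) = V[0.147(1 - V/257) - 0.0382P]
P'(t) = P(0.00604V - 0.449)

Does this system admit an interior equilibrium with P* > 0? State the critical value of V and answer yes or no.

The predator equation gives dP/dt > 0 only when V > 0.449/0.00604 = 74.3.
Without the predator, V → K = 257. Since 257 > 74.3, the predator can invade and persist.

Threshold V = 74.3; K > 74.3, so yes, the predator persists.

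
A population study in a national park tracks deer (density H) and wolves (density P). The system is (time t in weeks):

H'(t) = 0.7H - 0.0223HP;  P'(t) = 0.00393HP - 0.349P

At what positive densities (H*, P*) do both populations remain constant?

H* ≈ 88.8, P* ≈ 31.4

Set dP/dt = 0 with P > 0: 0.00393H - 0.349 = 0, so H* = 0.349/0.00393 = 88.8.
Set dH/dt = 0 with H > 0: 0.7 - 0.0223P = 0, so P* = 0.7/0.0223 = 31.4.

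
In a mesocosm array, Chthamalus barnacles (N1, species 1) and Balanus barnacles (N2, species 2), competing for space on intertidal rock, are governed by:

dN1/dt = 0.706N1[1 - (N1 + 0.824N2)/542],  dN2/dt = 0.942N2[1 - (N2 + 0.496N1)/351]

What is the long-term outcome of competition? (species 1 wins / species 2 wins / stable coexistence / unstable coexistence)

Compare the nullcline intercepts: K1/α12 = 542/0.824 = 658 > K2 = 351; K2/α21 = 351/0.496 = 708 > K1 = 542.
Since both inequalities hold, each species can invade when rare, so the interior equilibrium is stable.

stable coexistence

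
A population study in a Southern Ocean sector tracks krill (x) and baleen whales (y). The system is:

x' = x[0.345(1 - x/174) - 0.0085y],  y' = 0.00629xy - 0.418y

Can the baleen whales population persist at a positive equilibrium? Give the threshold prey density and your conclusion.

The predator equation gives dy/dt > 0 only when x > 0.418/0.00629 = 66.5.
Without the predator, x → K = 174. Since 174 > 66.5, the predator can invade and persist.

Threshold x = 66.5; K > 66.5, so yes, the predator persists.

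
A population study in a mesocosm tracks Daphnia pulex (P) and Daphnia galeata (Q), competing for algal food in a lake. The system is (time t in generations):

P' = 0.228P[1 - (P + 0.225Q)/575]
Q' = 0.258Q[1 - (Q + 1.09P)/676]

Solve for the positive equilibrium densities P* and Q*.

Setting both brackets to zero gives the nullclines P + 0.225Q = 575 and 1.09P + Q = 676.
Substituting Q = 676 - 1.09P into the first: P(1 - 0.225·1.09) = 575 - 0.225·676.
So P* = 423/0.755 = 560, and then Q* = 676 - 1.09·560 = 65.3.

P* ≈ 560, Q* ≈ 65.3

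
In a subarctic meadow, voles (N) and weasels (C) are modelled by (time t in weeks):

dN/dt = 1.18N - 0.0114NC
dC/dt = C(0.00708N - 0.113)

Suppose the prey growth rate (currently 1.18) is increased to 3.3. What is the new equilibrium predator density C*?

C* ≈ 289

At the interior fixed point, setting dN/dt = 0 with N > 0 fixes C* = (prey growth rate)/(NC coefficient) — independent of the other coefficients.
With the change, C* = 3.3/0.0114 = 289; it rises from 104.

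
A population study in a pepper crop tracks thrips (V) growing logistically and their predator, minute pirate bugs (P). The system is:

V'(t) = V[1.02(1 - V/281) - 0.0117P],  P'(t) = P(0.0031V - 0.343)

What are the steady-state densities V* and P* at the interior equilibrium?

From dP/dt = 0 with P > 0: 0.0031V* = 0.343, so V* = 111.
Substitute into dV/dt = 0: 1.02(1 - 111/281) = 0.0117P*.
The bracket is 0.606, giving P* = 0.618/0.0117 = 52.9.

V* ≈ 111, P* ≈ 52.9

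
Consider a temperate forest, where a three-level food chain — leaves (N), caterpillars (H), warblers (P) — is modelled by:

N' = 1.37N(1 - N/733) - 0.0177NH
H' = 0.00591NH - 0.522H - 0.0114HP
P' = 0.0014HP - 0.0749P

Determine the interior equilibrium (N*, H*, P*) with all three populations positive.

N* ≈ 226, H* ≈ 53.5, P* ≈ 71.6

From dP/dt = 0: 0.0014H* = 0.0749, so H* = 53.5.
From dN/dt = 0: 1.37(1 - N*/733) = 0.0177·53.5, giving N* = 733·(1 - 0.691) = 226.
From dH/dt = 0: 0.00591·226 - 0.522 = 0.0114P*, so P* = 0.816/0.0114 = 71.6.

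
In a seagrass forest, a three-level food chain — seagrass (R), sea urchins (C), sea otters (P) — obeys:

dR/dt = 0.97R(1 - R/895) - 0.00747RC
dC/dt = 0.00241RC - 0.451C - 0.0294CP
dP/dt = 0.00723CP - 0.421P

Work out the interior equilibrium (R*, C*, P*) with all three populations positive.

From dP/dt = 0: 0.00723C* = 0.421, so C* = 58.2.
From dR/dt = 0: 0.97(1 - R*/895) = 0.00747·58.2, giving R* = 895·(1 - 0.448) = 494.
From dC/dt = 0: 0.00241·494 - 0.451 = 0.0294P*, so P* = 0.739/0.0294 = 25.1.

R* ≈ 494, C* ≈ 58.2, P* ≈ 25.1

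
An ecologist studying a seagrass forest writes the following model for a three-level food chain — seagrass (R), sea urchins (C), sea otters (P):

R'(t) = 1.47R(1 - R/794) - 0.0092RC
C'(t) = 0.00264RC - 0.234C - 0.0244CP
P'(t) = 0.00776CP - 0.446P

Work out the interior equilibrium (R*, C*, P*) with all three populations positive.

R* ≈ 508, C* ≈ 57.5, P* ≈ 45.4

From dP/dt = 0: 0.00776C* = 0.446, so C* = 57.5.
From dR/dt = 0: 1.47(1 - R*/794) = 0.0092·57.5, giving R* = 794·(1 - 0.36) = 508.
From dC/dt = 0: 0.00264·508 - 0.234 = 0.0244P*, so P* = 1.11/0.0244 = 45.4.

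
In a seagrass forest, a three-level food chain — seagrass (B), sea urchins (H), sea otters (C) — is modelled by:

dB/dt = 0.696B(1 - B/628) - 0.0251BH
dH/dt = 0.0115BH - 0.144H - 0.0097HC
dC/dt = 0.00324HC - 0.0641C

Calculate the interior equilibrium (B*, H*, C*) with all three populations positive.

From dC/dt = 0: 0.00324H* = 0.0641, so H* = 19.8.
From dB/dt = 0: 0.696(1 - B*/628) = 0.0251·19.8, giving B* = 628·(1 - 0.713) = 180.
From dH/dt = 0: 0.0115·180 - 0.144 = 0.0097C*, so C* = 1.93/0.0097 = 198.

B* ≈ 180, H* ≈ 19.8, C* ≈ 198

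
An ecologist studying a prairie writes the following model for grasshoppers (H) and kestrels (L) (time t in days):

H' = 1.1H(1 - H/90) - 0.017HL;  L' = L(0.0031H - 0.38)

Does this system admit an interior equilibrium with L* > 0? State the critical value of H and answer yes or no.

Threshold H = 123; K < 123, so no, the predator goes extinct.

The predator equation gives dL/dt > 0 only when H > 0.38/0.0031 = 123.
Without the predator, H → K = 90. Since 90 < 123, the predator cannot invade.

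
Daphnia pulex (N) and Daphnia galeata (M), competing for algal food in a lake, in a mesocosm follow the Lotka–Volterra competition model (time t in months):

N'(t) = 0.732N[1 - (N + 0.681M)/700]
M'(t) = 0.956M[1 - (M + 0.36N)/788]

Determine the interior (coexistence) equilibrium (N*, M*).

Setting both brackets to zero gives the nullclines N + 0.681M = 700 and 0.36N + M = 788.
Substituting M = 788 - 0.36N into the first: N(1 - 0.681·0.36) = 700 - 0.681·788.
So N* = 163/0.755 = 216, and then M* = 788 - 0.36·216 = 710.

N* ≈ 216, M* ≈ 710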